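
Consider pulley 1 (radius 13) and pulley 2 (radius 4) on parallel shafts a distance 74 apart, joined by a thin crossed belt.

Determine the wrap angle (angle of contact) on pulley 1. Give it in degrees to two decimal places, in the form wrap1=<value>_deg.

wrap1=206.56_deg

crossed belt: β = asin((r1+r2)/C) = asin(17/74) = 13.2812°
wrap1 = wrap2 = π + 2β = 206.5623°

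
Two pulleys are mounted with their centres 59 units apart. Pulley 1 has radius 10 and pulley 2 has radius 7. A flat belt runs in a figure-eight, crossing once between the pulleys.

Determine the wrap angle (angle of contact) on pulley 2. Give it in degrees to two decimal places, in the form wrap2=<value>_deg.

crossed belt: β = asin((r1+r2)/C) = asin(17/59) = 16.7464°
wrap1 = wrap2 = π + 2β = 213.4927°

wrap2=213.49_deg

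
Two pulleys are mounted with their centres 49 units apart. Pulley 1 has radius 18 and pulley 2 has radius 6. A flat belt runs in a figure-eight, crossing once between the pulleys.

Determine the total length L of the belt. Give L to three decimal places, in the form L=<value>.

crossed belt: β = asin((r1+r2)/C) = asin(24/49) = 29.3272°
wrap1 = wrap2 = π + 2β = 238.6543°
tangent length = C·cosβ = 42.7200
L = (r1+r2)·wrap + 2·C·cosβ = 24·4.1653 + 2·42.7200 = 185.4073

L=185.407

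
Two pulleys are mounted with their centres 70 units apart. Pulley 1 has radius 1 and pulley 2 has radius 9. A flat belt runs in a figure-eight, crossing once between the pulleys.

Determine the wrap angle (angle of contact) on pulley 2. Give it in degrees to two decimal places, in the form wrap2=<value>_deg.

wrap2=196.43_deg

crossed belt: β = asin((r1+r2)/C) = asin(10/70) = 8.2132°
wrap1 = wrap2 = π + 2β = 196.4264°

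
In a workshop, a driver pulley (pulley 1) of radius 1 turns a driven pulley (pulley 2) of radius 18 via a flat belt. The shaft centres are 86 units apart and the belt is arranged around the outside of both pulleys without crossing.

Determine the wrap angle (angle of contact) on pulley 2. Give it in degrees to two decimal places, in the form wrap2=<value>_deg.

wrap2=202.80_deg

open belt: β = asin((r2−r1)/C) = asin(17/86) = 11.4010°
wrap1 = π − 2β = 157.1980°
wrap2 = π + 2β = 202.8020°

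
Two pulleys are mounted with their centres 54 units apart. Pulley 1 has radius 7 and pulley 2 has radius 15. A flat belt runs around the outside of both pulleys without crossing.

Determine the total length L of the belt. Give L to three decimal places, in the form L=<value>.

L=178.302

open belt: β = asin((r2−r1)/C) = asin(8/54) = 8.5196°
wrap1 = π − 2β = 162.9608°
wrap2 = π + 2β = 197.0392°
tangent length = C·cosβ = 53.4041
L = r1·wrap1 + r2·wrap2 + 2·C·cosβ = 7·2.8442 + 15·3.4390 + 2·53.4041 = 178.3024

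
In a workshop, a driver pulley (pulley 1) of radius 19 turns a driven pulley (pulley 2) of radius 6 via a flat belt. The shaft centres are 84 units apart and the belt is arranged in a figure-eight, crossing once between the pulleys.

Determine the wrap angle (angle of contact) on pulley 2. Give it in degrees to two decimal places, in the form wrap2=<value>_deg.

wrap2=214.63_deg

crossed belt: β = asin((r1+r2)/C) = asin(25/84) = 17.3147°
wrap1 = wrap2 = π + 2β = 214.6293°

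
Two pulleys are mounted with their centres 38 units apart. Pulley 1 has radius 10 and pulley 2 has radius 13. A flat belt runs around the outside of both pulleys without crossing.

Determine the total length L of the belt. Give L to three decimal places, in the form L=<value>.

L=148.494

open belt: β = asin((r2−r1)/C) = asin(3/38) = 4.5281°
wrap1 = π − 2β = 170.9439°
wrap2 = π + 2β = 189.0561°
tangent length = C·cosβ = 37.8814
L = r1·wrap1 + r2·wrap2 + 2·C·cosβ = 10·2.9835 + 13·3.2997 + 2·37.8814 = 148.4936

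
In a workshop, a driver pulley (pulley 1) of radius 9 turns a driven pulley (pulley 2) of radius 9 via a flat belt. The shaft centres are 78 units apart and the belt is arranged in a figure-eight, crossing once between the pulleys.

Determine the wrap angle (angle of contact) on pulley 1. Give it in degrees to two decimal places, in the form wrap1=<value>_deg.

crossed belt: β = asin((r1+r2)/C) = asin(18/78) = 13.3424°
wrap1 = wrap2 = π + 2β = 206.6847°

wrap1=206.68_deg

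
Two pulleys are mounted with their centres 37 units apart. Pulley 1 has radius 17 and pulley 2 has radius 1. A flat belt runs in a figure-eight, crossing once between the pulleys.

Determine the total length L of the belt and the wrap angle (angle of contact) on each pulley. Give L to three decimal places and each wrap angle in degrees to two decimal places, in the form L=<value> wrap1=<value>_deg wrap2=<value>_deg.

crossed belt: β = asin((r1+r2)/C) = asin(18/37) = 29.1099°
wrap1 = wrap2 = π + 2β = 238.2198°
tangent length = C·cosβ = 32.3265
L = (r1+r2)·wrap + 2·C·cosβ = 18·4.1577 + 2·32.3265 = 139.4919

L=139.492 wrap1=238.22_deg wrap2=238.22_deg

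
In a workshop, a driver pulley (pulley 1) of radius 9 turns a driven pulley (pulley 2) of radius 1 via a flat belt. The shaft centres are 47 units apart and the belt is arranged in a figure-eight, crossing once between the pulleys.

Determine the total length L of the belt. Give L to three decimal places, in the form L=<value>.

crossed belt: β = asin((r1+r2)/C) = asin(10/47) = 12.2845°
wrap1 = wrap2 = π + 2β = 204.5690°
tangent length = C·cosβ = 45.9239
L = (r1+r2)·wrap + 2·C·cosβ = 10·3.5704 + 2·45.9239 = 127.5517

L=127.552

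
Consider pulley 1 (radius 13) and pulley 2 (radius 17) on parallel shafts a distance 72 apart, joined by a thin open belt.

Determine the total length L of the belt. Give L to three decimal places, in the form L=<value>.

open belt: β = asin((r2−r1)/C) = asin(4/72) = 3.1847°
wrap1 = π − 2β = 173.6305°
wrap2 = π + 2β = 186.3695°
tangent length = C·cosβ = 71.8888
L = r1·wrap1 + r2·wrap2 + 2·C·cosβ = 13·3.0304 + 17·3.2528 + 2·71.8888 = 238.4701

L=238.470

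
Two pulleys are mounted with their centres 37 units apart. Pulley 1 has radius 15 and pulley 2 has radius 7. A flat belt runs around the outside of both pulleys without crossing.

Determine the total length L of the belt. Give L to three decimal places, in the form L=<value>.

L=144.852

open belt: β = asin((r2−r1)/C) = asin(-8/37) = -12.4869°
wrap1 = π − 2β = 204.9738°
wrap2 = π + 2β = 155.0262°
tangent length = C·cosβ = 36.1248
L = r1·wrap1 + r2·wrap2 + 2·C·cosβ = 15·3.5775 + 7·2.7057 + 2·36.1248 = 144.8516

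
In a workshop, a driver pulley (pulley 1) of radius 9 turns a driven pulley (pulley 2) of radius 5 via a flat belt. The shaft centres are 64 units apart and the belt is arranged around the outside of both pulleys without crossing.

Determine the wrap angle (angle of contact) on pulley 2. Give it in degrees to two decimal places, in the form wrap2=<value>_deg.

open belt: β = asin((r2−r1)/C) = asin(-4/64) = -3.5833°
wrap1 = π − 2β = 187.1666°
wrap2 = π + 2β = 172.8334°

wrap2=172.83_deg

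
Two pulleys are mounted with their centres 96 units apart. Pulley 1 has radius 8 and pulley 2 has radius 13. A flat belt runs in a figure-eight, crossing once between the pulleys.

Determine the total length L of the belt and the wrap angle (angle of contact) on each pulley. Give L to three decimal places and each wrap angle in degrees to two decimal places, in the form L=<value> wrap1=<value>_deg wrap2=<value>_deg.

L=262.586 wrap1=205.27_deg wrap2=205.27_deg

crossed belt: β = asin((r1+r2)/C) = asin(21/96) = 12.6356°
wrap1 = wrap2 = π + 2β = 205.2713°
tangent length = C·cosβ = 93.6750
L = (r1+r2)·wrap + 2·C·cosβ = 21·3.5827 + 2·93.6750 = 262.5858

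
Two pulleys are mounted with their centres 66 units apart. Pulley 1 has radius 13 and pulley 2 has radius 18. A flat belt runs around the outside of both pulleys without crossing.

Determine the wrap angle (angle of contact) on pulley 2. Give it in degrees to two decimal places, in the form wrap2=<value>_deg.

wrap2=188.69_deg

open belt: β = asin((r2−r1)/C) = asin(5/66) = 4.3448°
wrap1 = π − 2β = 171.3105°
wrap2 = π + 2β = 188.6895°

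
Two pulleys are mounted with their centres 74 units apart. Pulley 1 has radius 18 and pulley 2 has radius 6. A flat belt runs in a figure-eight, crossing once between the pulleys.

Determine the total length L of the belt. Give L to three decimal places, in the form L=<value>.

crossed belt: β = asin((r1+r2)/C) = asin(24/74) = 18.9246°
wrap1 = wrap2 = π + 2β = 217.8493°
tangent length = C·cosβ = 70.0000
L = (r1+r2)·wrap + 2·C·cosβ = 24·3.8022 + 2·70.0000 = 231.2525

L=231.252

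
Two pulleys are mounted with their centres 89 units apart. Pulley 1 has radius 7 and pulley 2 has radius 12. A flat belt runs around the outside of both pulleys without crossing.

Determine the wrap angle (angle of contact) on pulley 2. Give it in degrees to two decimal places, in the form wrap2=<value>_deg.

open belt: β = asin((r2−r1)/C) = asin(5/89) = 3.2206°
wrap1 = π − 2β = 173.5589°
wrap2 = π + 2β = 186.4411°

wrap2=186.44_deg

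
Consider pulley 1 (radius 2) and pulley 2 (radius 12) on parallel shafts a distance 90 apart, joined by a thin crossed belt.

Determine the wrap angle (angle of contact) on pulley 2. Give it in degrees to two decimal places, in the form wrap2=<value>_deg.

wrap2=197.90_deg

crossed belt: β = asin((r1+r2)/C) = asin(14/90) = 8.9490°
wrap1 = wrap2 = π + 2β = 197.8980°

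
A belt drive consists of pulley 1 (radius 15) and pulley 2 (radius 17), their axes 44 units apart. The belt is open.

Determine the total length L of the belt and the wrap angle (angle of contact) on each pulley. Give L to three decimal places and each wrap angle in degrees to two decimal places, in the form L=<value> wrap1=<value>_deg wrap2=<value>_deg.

L=188.622 wrap1=174.79_deg wrap2=185.21_deg

open belt: β = asin((r2−r1)/C) = asin(2/44) = 2.6053°
wrap1 = π − 2β = 174.7895°
wrap2 = π + 2β = 185.2105°
tangent length = C·cosβ = 43.9545
L = r1·wrap1 + r2·wrap2 + 2·C·cosβ = 15·3.0507 + 17·3.2325 + 2·43.9545 = 188.6219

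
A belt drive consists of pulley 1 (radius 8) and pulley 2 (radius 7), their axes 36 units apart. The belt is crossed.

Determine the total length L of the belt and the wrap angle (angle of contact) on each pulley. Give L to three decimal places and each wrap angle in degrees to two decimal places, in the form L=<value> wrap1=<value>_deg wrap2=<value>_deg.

L=125.469 wrap1=229.25_deg wrap2=229.25_deg

crossed belt: β = asin((r1+r2)/C) = asin(15/36) = 24.6243°
wrap1 = wrap2 = π + 2β = 229.2486°
tangent length = C·cosβ = 32.7261
L = (r1+r2)·wrap + 2·C·cosβ = 15·4.0011 + 2·32.7261 = 125.4694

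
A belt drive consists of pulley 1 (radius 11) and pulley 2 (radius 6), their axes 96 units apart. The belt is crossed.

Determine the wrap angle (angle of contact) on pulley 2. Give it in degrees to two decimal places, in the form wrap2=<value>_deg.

wrap2=200.40_deg

crossed belt: β = asin((r1+r2)/C) = asin(17/96) = 10.1999°
wrap1 = wrap2 = π + 2β = 200.3998°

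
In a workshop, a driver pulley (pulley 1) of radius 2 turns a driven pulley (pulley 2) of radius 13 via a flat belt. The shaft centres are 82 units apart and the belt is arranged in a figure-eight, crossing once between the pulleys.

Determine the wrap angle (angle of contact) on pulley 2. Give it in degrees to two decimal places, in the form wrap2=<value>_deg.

wrap2=201.08_deg

crossed belt: β = asin((r1+r2)/C) = asin(15/82) = 10.5403°
wrap1 = wrap2 = π + 2β = 201.0806°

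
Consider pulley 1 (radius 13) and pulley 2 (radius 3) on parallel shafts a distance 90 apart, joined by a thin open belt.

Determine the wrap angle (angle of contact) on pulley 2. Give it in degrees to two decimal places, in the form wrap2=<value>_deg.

wrap2=167.24_deg

open belt: β = asin((r2−r1)/C) = asin(-10/90) = -6.3794°
wrap1 = π − 2β = 192.7587°
wrap2 = π + 2β = 167.2413°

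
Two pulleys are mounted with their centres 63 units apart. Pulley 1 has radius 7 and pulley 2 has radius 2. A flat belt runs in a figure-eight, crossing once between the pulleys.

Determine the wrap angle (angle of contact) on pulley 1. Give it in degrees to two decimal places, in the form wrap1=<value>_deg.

wrap1=196.43_deg

crossed belt: β = asin((r1+r2)/C) = asin(9/63) = 8.2132°
wrap1 = wrap2 = π + 2β = 196.4264°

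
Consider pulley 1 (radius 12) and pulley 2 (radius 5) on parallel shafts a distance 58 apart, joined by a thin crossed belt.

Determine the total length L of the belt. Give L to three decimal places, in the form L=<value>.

L=174.426

crossed belt: β = asin((r1+r2)/C) = asin(17/58) = 17.0438°
wrap1 = wrap2 = π + 2β = 214.0877°
tangent length = C·cosβ = 55.4527
L = (r1+r2)·wrap + 2·C·cosβ = 17·3.7365 + 2·55.4527 = 174.4265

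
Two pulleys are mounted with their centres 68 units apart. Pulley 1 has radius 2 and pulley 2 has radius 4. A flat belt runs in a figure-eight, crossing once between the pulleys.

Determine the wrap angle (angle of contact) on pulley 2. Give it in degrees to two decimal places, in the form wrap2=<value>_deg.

crossed belt: β = asin((r1+r2)/C) = asin(6/68) = 5.0621°
wrap1 = wrap2 = π + 2β = 190.1242°

wrap2=190.12_deg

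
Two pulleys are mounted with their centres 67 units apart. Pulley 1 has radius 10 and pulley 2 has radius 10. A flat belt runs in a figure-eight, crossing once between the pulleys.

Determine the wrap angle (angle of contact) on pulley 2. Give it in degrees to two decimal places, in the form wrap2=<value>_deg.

wrap2=214.74_deg

crossed belt: β = asin((r1+r2)/C) = asin(20/67) = 17.3680°
wrap1 = wrap2 = π + 2β = 214.7360°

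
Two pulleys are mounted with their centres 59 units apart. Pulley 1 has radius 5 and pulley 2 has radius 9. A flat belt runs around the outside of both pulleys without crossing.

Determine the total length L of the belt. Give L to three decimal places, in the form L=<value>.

L=162.254

open belt: β = asin((r2−r1)/C) = asin(4/59) = 3.8874°
wrap1 = π − 2β = 172.2251°
wrap2 = π + 2β = 187.7749°
tangent length = C·cosβ = 58.8643
L = r1·wrap1 + r2·wrap2 + 2·C·cosβ = 5·3.0059 + 9·3.2773 + 2·58.8643 = 162.2536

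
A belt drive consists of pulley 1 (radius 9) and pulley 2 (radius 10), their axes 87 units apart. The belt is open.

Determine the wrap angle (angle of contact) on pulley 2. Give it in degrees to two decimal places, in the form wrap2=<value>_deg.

wrap2=181.32_deg

open belt: β = asin((r2−r1)/C) = asin(1/87) = 0.6586°
wrap1 = π − 2β = 178.6828°
wrap2 = π + 2β = 181.3172°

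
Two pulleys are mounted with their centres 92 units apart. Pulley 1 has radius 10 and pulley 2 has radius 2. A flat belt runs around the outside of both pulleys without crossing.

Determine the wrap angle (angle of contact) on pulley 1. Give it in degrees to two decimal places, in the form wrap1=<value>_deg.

open belt: β = asin((r2−r1)/C) = asin(-8/92) = -4.9885°
wrap1 = π − 2β = 189.9771°
wrap2 = π + 2β = 170.0229°

wrap1=189.98_deg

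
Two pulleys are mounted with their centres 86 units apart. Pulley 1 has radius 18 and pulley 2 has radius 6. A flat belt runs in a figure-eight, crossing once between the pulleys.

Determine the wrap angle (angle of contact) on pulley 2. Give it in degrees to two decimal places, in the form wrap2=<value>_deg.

crossed belt: β = asin((r1+r2)/C) = asin(24/86) = 16.2047°
wrap1 = wrap2 = π + 2β = 212.4094°

wrap2=212.41_deg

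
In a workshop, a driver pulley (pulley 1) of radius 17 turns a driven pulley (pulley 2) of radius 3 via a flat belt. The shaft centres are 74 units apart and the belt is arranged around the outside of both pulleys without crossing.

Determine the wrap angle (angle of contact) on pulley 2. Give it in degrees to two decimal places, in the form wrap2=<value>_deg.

wrap2=158.19_deg

open belt: β = asin((r2−r1)/C) = asin(-14/74) = -10.9055°
wrap1 = π − 2β = 201.8109°
wrap2 = π + 2β = 158.1891°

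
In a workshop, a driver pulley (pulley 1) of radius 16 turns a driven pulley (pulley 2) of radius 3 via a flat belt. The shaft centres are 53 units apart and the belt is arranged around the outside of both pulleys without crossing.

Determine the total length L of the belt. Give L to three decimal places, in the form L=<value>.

L=168.895

open belt: β = asin((r2−r1)/C) = asin(-13/53) = -14.1986°
wrap1 = π − 2β = 208.3971°
wrap2 = π + 2β = 151.6029°
tangent length = C·cosβ = 51.3809
L = r1·wrap1 + r2·wrap2 + 2·C·cosβ = 16·3.6372 + 3·2.6460 + 2·51.3809 = 168.8952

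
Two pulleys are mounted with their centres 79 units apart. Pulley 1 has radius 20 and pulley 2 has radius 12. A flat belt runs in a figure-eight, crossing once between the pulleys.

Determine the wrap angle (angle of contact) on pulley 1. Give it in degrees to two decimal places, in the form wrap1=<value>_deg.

crossed belt: β = asin((r1+r2)/C) = asin(32/79) = 23.8951°
wrap1 = wrap2 = π + 2β = 227.7902°

wrap1=227.79_deg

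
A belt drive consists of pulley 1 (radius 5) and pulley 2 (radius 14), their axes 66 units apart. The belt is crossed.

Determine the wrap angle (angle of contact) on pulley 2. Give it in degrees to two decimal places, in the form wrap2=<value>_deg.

wrap2=213.46_deg

crossed belt: β = asin((r1+r2)/C) = asin(19/66) = 16.7310°
wrap1 = wrap2 = π + 2β = 213.4620°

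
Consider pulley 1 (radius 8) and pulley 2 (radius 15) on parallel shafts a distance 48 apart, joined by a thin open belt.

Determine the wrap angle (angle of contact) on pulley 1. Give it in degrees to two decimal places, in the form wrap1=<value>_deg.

open belt: β = asin((r2−r1)/C) = asin(7/48) = 8.3855°
wrap1 = π − 2β = 163.2289°
wrap2 = π + 2β = 196.7711°

wrap1=163.23_deg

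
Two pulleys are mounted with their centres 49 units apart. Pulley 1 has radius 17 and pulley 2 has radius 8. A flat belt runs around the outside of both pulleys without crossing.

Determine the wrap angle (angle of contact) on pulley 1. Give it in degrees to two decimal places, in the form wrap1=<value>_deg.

wrap1=201.17_deg

open belt: β = asin((r2−r1)/C) = asin(-9/49) = -10.5838°
wrap1 = π − 2β = 201.1676°
wrap2 = π + 2β = 158.8324°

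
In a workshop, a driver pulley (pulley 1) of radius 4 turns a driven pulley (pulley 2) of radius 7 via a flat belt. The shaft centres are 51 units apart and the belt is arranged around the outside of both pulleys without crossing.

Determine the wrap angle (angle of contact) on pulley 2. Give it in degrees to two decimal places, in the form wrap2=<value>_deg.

wrap2=186.74_deg

open belt: β = asin((r2−r1)/C) = asin(3/51) = 3.3723°
wrap1 = π − 2β = 173.2554°
wrap2 = π + 2β = 186.7446°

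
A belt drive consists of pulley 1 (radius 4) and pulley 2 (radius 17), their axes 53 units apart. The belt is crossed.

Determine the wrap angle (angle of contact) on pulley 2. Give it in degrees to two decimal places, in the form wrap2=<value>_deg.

wrap2=226.68_deg

crossed belt: β = asin((r1+r2)/C) = asin(21/53) = 23.3425°
wrap1 = wrap2 = π + 2β = 226.6850°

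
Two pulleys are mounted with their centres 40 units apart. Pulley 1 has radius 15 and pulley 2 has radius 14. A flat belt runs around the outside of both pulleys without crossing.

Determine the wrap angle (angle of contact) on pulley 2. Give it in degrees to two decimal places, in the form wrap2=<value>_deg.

wrap2=177.13_deg

open belt: β = asin((r2−r1)/C) = asin(-1/40) = -1.4325°
wrap1 = π − 2β = 182.8651°
wrap2 = π + 2β = 177.1349°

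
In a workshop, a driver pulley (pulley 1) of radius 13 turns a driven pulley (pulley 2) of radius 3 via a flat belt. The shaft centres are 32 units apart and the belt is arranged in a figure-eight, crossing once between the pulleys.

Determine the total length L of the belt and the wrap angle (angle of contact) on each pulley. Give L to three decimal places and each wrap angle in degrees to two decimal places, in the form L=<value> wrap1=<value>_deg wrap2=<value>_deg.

crossed belt: β = asin((r1+r2)/C) = asin(16/32) = 30.0000°
wrap1 = wrap2 = π + 2β = 240.0000°
tangent length = C·cosβ = 27.7128
L = (r1+r2)·wrap + 2·C·cosβ = 16·4.1888 + 2·27.7128 = 122.4463

L=122.446 wrap1=240.00_deg wrap2=240.00_deg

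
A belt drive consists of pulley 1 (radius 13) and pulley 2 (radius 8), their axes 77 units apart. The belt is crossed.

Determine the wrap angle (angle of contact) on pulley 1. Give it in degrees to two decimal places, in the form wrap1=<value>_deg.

crossed belt: β = asin((r1+r2)/C) = asin(21/77) = 15.8266°
wrap1 = wrap2 = π + 2β = 211.6532°

wrap1=211.65_deg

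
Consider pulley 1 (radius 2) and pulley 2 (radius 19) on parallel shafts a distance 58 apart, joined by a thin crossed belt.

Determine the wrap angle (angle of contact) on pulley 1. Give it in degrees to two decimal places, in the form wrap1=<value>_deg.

wrap1=222.45_deg

crossed belt: β = asin((r1+r2)/C) = asin(21/58) = 21.2273°
wrap1 = wrap2 = π + 2β = 222.4546°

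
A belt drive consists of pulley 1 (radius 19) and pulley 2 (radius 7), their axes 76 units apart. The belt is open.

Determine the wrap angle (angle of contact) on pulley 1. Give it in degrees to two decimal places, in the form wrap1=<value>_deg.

wrap1=198.17_deg

open belt: β = asin((r2−r1)/C) = asin(-12/76) = -9.0847°
wrap1 = π − 2β = 198.1694°
wrap2 = π + 2β = 161.8306°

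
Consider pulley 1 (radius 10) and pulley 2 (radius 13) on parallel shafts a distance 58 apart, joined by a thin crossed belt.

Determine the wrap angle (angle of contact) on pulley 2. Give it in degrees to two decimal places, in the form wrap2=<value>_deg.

wrap2=226.73_deg

crossed belt: β = asin((r1+r2)/C) = asin(23/58) = 23.3628°
wrap1 = wrap2 = π + 2β = 226.7256°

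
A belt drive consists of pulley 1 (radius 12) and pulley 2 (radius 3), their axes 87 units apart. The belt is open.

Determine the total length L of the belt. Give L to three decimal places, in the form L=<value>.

open belt: β = asin((r2−r1)/C) = asin(-9/87) = -5.9378°
wrap1 = π − 2β = 191.8755°
wrap2 = π + 2β = 168.1245°
tangent length = C·cosβ = 86.5332
L = r1·wrap1 + r2·wrap2 + 2·C·cosβ = 12·3.3489 + 3·2.9343 + 2·86.5332 = 222.0558

L=222.056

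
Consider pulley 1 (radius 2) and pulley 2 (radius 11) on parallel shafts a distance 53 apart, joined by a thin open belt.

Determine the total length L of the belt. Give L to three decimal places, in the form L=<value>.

open belt: β = asin((r2−r1)/C) = asin(9/53) = 9.7768°
wrap1 = π − 2β = 160.4463°
wrap2 = π + 2β = 199.5537°
tangent length = C·cosβ = 52.2303
L = r1·wrap1 + r2·wrap2 + 2·C·cosβ = 2·2.8003 + 11·3.4829 + 2·52.2303 = 148.3727

L=148.373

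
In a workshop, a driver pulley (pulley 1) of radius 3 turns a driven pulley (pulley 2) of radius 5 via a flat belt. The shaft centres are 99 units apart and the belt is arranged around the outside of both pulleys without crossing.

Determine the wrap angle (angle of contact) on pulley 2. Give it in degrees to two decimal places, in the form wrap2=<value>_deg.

open belt: β = asin((r2−r1)/C) = asin(2/99) = 1.1576°
wrap1 = π − 2β = 177.6849°
wrap2 = π + 2β = 182.3151°

wrap2=182.32_deg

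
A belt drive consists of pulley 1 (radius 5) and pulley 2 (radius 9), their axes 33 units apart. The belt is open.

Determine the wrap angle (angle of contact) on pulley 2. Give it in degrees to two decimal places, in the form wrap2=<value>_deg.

wrap2=193.92_deg

open belt: β = asin((r2−r1)/C) = asin(4/33) = 6.9621°
wrap1 = π − 2β = 166.0759°
wrap2 = π + 2β = 193.9241°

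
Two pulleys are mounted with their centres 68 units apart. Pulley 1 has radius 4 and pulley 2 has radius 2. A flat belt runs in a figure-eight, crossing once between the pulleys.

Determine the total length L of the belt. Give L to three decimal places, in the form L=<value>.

L=155.379

crossed belt: β = asin((r1+r2)/C) = asin(6/68) = 5.0621°
wrap1 = wrap2 = π + 2β = 190.1242°
tangent length = C·cosβ = 67.7348
L = (r1+r2)·wrap + 2·C·cosβ = 6·3.3183 + 2·67.7348 = 155.3793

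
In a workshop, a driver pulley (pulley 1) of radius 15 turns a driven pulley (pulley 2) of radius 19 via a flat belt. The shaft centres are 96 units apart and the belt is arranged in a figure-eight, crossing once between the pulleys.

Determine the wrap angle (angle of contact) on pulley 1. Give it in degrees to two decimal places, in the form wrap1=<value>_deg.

wrap1=221.48_deg

crossed belt: β = asin((r1+r2)/C) = asin(34/96) = 20.7424°
wrap1 = wrap2 = π + 2β = 221.4848°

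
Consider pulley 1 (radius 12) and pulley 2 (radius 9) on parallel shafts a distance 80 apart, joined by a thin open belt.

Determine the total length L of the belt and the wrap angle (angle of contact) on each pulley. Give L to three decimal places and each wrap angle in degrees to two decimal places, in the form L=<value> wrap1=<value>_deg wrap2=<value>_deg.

open belt: β = asin((r2−r1)/C) = asin(-3/80) = -2.1491°
wrap1 = π − 2β = 184.2982°
wrap2 = π + 2β = 175.7018°
tangent length = C·cosβ = 79.9437
L = r1·wrap1 + r2·wrap2 + 2·C·cosβ = 12·3.2166 + 9·3.0666 + 2·79.9437 = 226.0860

L=226.086 wrap1=184.30_deg wrap2=175.70_deg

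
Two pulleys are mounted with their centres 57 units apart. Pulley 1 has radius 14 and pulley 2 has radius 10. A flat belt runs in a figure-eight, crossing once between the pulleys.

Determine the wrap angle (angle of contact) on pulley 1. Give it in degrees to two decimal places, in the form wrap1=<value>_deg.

crossed belt: β = asin((r1+r2)/C) = asin(24/57) = 24.9011°
wrap1 = wrap2 = π + 2β = 229.8021°

wrap1=229.80_deg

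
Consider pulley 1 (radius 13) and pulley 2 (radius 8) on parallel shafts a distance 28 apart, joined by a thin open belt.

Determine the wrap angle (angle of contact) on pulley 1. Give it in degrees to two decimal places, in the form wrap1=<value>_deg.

open belt: β = asin((r2−r1)/C) = asin(-5/28) = -10.2866°
wrap1 = π − 2β = 200.5731°
wrap2 = π + 2β = 159.4269°

wrap1=200.57_deg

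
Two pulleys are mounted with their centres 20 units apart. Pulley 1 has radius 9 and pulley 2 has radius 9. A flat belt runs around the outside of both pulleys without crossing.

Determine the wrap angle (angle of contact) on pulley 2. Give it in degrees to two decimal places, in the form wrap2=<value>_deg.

open belt: β = asin((r2−r1)/C) = asin(0/20) = 0.0000°
wrap1 = π − 2β = 180.0000°
wrap2 = π + 2β = 180.0000°

wrap2=180.00_deg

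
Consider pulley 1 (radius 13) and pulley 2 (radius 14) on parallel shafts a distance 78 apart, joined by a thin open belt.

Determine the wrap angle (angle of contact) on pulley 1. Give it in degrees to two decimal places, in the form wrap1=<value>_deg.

wrap1=178.53_deg

open belt: β = asin((r2−r1)/C) = asin(1/78) = 0.7346°
wrap1 = π − 2β = 178.5308°
wrap2 = π + 2β = 181.4692°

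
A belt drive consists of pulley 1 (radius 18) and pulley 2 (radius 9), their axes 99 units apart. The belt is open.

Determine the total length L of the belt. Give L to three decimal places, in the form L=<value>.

L=283.642

open belt: β = asin((r2−r1)/C) = asin(-9/99) = -5.2159°
wrap1 = π − 2β = 190.4318°
wrap2 = π + 2β = 169.5682°
tangent length = C·cosβ = 98.5901
L = r1·wrap1 + r2·wrap2 + 2·C·cosβ = 18·3.3237 + 9·2.9595 + 2·98.5901 = 283.6417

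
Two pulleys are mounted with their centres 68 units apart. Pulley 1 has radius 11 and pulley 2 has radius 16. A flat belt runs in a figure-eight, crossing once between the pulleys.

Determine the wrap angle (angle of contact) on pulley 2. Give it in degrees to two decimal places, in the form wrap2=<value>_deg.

wrap2=226.79_deg

crossed belt: β = asin((r1+r2)/C) = asin(27/68) = 23.3944°
wrap1 = wrap2 = π + 2β = 226.7889°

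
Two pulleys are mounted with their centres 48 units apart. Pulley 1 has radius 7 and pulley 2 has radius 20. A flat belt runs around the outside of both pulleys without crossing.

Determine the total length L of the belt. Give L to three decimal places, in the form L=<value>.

L=184.366

open belt: β = asin((r2−r1)/C) = asin(13/48) = 15.7139°
wrap1 = π − 2β = 148.5723°
wrap2 = π + 2β = 211.4277°
tangent length = C·cosβ = 46.2061
L = r1·wrap1 + r2·wrap2 + 2·C·cosβ = 7·2.5931 + 20·3.6901 + 2·46.2061 = 184.3658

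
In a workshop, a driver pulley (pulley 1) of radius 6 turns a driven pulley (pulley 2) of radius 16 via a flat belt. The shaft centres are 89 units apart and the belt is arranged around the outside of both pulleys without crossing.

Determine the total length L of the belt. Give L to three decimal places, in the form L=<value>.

open belt: β = asin((r2−r1)/C) = asin(10/89) = 6.4514°
wrap1 = π − 2β = 167.0973°
wrap2 = π + 2β = 192.9027°
tangent length = C·cosβ = 88.4364
L = r1·wrap1 + r2·wrap2 + 2·C·cosβ = 6·2.9164 + 16·3.3668 + 2·88.4364 = 248.2398

L=248.240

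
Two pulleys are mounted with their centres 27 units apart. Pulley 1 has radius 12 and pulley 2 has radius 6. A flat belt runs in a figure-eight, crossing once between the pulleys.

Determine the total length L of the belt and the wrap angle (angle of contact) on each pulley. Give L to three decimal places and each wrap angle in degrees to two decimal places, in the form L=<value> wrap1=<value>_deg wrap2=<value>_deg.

crossed belt: β = asin((r1+r2)/C) = asin(18/27) = 41.8103°
wrap1 = wrap2 = π + 2β = 263.6206°
tangent length = C·cosβ = 20.1246
L = (r1+r2)·wrap + 2·C·cosβ = 18·4.6010 + 2·20.1246 = 123.0681

L=123.068 wrap1=263.62_deg wrap2=263.62_deg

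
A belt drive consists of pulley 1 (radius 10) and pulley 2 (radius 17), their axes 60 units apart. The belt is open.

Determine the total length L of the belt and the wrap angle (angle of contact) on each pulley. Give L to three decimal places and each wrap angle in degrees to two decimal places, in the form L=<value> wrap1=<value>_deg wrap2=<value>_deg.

open belt: β = asin((r2−r1)/C) = asin(7/60) = 6.6998°
wrap1 = π − 2β = 166.6005°
wrap2 = π + 2β = 193.3995°
tangent length = C·cosβ = 59.5903
L = r1·wrap1 + r2·wrap2 + 2·C·cosβ = 10·2.9077 + 17·3.3755 + 2·59.5903 = 205.6406

L=205.641 wrap1=166.60_deg wrap2=193.40_deg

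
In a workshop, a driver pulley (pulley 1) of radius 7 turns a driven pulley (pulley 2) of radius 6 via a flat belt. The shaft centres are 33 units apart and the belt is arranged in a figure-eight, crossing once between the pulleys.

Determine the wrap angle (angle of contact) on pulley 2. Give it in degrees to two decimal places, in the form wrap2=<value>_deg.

wrap2=226.40_deg

crossed belt: β = asin((r1+r2)/C) = asin(13/33) = 23.1998°
wrap1 = wrap2 = π + 2β = 226.3997°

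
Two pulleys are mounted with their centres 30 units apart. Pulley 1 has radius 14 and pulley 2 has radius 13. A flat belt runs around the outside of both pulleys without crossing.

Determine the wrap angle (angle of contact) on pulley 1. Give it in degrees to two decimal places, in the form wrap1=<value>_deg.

wrap1=183.82_deg

open belt: β = asin((r2−r1)/C) = asin(-1/30) = -1.9102°
wrap1 = π − 2β = 183.8204°
wrap2 = π + 2β = 176.1796°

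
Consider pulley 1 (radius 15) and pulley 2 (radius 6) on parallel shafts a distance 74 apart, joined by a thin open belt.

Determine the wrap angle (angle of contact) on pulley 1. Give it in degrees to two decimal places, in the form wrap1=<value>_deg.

open belt: β = asin((r2−r1)/C) = asin(-9/74) = -6.9857°
wrap1 = π − 2β = 193.9714°
wrap2 = π + 2β = 166.0286°

wrap1=193.97_deg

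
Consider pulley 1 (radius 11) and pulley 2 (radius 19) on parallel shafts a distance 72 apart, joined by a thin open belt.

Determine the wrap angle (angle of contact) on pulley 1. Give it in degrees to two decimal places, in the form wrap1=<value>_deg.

wrap1=167.24_deg

open belt: β = asin((r2−r1)/C) = asin(8/72) = 6.3794°
wrap1 = π − 2β = 167.2413°
wrap2 = π + 2β = 192.7587°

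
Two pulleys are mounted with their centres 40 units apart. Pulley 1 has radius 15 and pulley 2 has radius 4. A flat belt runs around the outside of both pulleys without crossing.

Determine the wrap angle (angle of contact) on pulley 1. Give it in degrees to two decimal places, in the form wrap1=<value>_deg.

open belt: β = asin((r2−r1)/C) = asin(-11/40) = -15.9620°
wrap1 = π − 2β = 211.9240°
wrap2 = π + 2β = 148.0760°

wrap1=211.92_deg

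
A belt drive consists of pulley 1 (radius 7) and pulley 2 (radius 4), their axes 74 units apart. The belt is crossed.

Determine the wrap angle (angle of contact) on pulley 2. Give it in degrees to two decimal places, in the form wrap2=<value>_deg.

wrap2=197.10_deg

crossed belt: β = asin((r1+r2)/C) = asin(11/74) = 8.5486°
wrap1 = wrap2 = π + 2β = 197.0972°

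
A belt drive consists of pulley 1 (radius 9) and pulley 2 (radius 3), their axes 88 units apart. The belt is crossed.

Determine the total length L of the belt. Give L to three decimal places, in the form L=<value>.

L=215.338

crossed belt: β = asin((r1+r2)/C) = asin(12/88) = 7.8375°
wrap1 = wrap2 = π + 2β = 195.6750°
tangent length = C·cosβ = 87.1780
L = (r1+r2)·wrap + 2·C·cosβ = 12·3.4152 + 2·87.1780 = 215.3380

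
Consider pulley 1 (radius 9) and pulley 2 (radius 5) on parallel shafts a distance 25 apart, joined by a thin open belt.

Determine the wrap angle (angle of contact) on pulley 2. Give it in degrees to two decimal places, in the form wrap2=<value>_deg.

open belt: β = asin((r2−r1)/C) = asin(-4/25) = -9.2069°
wrap1 = π − 2β = 198.4138°
wrap2 = π + 2β = 161.5862°

wrap2=161.59_deg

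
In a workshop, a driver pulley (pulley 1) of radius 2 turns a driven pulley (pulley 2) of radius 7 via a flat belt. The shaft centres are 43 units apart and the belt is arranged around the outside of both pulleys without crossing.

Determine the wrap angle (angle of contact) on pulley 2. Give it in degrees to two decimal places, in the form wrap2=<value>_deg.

wrap2=193.35_deg

open belt: β = asin((r2−r1)/C) = asin(5/43) = 6.6774°
wrap1 = π − 2β = 166.6452°
wrap2 = π + 2β = 193.3548°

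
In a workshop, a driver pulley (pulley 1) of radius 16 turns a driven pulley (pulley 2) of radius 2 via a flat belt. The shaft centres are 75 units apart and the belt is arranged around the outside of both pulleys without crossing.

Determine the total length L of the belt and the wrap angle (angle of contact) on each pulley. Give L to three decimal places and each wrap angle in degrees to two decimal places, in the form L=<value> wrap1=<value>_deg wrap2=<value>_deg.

L=209.170 wrap1=201.52_deg wrap2=158.48_deg

open belt: β = asin((r2−r1)/C) = asin(-14/75) = -10.7583°
wrap1 = π − 2β = 201.5166°
wrap2 = π + 2β = 158.4834°
tangent length = C·cosβ = 73.6817
L = r1·wrap1 + r2·wrap2 + 2·C·cosβ = 16·3.5171 + 2·2.7661 + 2·73.6817 = 209.1697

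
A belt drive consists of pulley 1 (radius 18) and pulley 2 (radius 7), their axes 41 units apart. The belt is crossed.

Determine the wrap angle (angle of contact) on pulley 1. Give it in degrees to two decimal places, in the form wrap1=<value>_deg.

crossed belt: β = asin((r1+r2)/C) = asin(25/41) = 37.5719°
wrap1 = wrap2 = π + 2β = 255.1437°

wrap1=255.14_deg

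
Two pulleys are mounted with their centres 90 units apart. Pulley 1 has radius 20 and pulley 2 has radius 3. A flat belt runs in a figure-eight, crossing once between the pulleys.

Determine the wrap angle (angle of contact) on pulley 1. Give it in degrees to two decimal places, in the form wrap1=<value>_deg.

crossed belt: β = asin((r1+r2)/C) = asin(23/90) = 14.8065°
wrap1 = wrap2 = π + 2β = 209.6130°

wrap1=209.61_deg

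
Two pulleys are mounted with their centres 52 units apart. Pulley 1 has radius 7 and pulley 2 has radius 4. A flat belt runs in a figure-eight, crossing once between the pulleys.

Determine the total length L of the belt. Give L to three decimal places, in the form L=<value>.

L=140.893

crossed belt: β = asin((r1+r2)/C) = asin(11/52) = 12.2125°
wrap1 = wrap2 = π + 2β = 204.4251°
tangent length = C·cosβ = 50.8232
L = (r1+r2)·wrap + 2·C·cosβ = 11·3.5679 + 2·50.8232 = 140.8932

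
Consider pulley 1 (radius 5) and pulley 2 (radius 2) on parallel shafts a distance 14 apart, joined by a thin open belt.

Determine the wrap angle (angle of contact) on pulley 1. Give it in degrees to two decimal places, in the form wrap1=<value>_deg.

open belt: β = asin((r2−r1)/C) = asin(-3/14) = -12.3736°
wrap1 = π − 2β = 204.7473°
wrap2 = π + 2β = 155.2527°

wrap1=204.75_deg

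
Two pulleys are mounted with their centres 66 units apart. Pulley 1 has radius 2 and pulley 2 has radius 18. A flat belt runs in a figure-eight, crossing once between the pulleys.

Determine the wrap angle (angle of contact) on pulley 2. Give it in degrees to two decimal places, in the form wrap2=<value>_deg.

crossed belt: β = asin((r1+r2)/C) = asin(20/66) = 17.6397°
wrap1 = wrap2 = π + 2β = 215.2794°

wrap2=215.28_deg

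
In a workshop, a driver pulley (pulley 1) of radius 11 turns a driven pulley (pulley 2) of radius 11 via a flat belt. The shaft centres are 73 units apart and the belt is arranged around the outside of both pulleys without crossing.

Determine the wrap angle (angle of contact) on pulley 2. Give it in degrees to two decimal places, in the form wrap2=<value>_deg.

wrap2=180.00_deg

open belt: β = asin((r2−r1)/C) = asin(0/73) = 0.0000°
wrap1 = π − 2β = 180.0000°
wrap2 = π + 2β = 180.0000°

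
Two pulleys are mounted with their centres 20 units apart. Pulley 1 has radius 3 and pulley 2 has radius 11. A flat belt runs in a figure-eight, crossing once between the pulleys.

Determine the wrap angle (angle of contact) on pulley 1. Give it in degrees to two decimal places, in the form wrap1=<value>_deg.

crossed belt: β = asin((r1+r2)/C) = asin(14/20) = 44.4270°
wrap1 = wrap2 = π + 2β = 268.8540°

wrap1=268.85_deg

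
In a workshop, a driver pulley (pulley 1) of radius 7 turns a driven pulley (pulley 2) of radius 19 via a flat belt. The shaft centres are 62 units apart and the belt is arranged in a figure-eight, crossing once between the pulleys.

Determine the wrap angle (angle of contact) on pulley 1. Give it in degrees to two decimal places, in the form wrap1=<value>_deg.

wrap1=229.59_deg

crossed belt: β = asin((r1+r2)/C) = asin(26/62) = 24.7939°
wrap1 = wrap2 = π + 2β = 229.5877°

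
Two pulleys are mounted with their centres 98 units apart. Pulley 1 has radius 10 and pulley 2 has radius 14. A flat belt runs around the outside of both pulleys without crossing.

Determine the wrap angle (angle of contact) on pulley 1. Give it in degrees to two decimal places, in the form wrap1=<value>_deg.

open belt: β = asin((r2−r1)/C) = asin(4/98) = 2.3393°
wrap1 = π − 2β = 175.3215°
wrap2 = π + 2β = 184.6785°

wrap1=175.32_deg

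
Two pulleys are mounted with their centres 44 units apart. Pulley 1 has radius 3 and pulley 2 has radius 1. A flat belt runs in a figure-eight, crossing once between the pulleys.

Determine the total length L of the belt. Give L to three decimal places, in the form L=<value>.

crossed belt: β = asin((r1+r2)/C) = asin(4/44) = 5.2159°
wrap1 = wrap2 = π + 2β = 190.4318°
tangent length = C·cosβ = 43.8178
L = (r1+r2)·wrap + 2·C·cosβ = 4·3.3237 + 2·43.8178 = 100.9303

L=100.930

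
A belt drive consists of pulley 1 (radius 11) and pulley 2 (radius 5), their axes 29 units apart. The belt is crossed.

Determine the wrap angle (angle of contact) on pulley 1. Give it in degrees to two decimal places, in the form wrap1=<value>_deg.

wrap1=246.97_deg

crossed belt: β = asin((r1+r2)/C) = asin(16/29) = 33.4854°
wrap1 = wrap2 = π + 2β = 246.9708°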